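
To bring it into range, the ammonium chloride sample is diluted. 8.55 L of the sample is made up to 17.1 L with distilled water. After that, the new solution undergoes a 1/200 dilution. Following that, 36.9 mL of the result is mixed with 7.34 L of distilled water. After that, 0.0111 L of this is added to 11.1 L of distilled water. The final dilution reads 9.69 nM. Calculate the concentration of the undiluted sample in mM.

Overall dilution factor = 2 × 200 × 199.9 × 1001 = 8.00 × 10⁷.
Original = 9.69 nM × 8.00 × 10⁷ = 7.76 × 10⁸ nM = 776 mM.

776 mM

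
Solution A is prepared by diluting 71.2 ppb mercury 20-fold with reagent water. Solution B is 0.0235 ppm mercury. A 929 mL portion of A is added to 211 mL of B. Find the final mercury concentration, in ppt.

C_A = 71.2 ppb / 20 = 3.56 ppb.
C_B = 0.0235 ppm = 23.5 ppb.
C_mix = (C_A·V_A + C_B·V_B)/(V_A + V_B) = (3.56×929 + 23.5×211) / 1140 = 7.25 ppb = 7250 ppt.

7250 ppt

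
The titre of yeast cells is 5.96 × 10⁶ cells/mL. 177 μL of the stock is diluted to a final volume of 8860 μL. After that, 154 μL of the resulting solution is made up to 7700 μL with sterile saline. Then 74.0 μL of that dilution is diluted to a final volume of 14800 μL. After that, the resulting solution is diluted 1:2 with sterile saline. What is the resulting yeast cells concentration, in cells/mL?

Overall dilution factor = 50.06 × 50 × 200 × 2 = 1.00 × 10⁶.
5.96 × 10⁶ cells/mL / 1.00 × 10⁶ = 5.95 cells/mL.

5.95 cells/mL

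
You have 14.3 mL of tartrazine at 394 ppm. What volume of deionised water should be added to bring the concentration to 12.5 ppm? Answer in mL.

V₂ = C₁V₁/C₂ = 394 × 14.3 / 12.5 = 451 mL.
Diluent to add = V₂ − V₁ = 451 − 14.3 = 436 mL.

436 mL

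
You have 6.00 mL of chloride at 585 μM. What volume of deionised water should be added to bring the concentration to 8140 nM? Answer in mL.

8140 nM = 8.14 μM.
V₂ = C₁V₁/C₂ = 585 × 6.00 / 8.14 = 431 mL.
Diluent to add = V₂ − V₁ = 431 − 6.00 = 425 mL.

425 mL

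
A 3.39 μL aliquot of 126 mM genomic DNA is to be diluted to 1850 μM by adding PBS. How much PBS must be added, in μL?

227 μL

1850 μM = 1.85 mM.
V₂ = C₁V₁/C₂ = 126 × 3.39 / 1.85 = 231 μL.
Diluent to add = V₂ − V₁ = 231 − 3.39 = 227 μL.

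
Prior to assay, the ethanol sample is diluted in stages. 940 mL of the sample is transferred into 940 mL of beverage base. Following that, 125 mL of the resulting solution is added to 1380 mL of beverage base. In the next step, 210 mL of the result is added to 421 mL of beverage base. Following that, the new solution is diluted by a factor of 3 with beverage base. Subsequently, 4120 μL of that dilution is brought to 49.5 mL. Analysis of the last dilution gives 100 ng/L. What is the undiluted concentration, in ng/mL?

Overall dilution factor = 2 × 12.04 × 3.005 × 3 × 12.01 = 2608.
Original = 100 ng/L × 2608 = 2.61 × 10⁵ ng/L = 261 ng/mL.

261 ng/mL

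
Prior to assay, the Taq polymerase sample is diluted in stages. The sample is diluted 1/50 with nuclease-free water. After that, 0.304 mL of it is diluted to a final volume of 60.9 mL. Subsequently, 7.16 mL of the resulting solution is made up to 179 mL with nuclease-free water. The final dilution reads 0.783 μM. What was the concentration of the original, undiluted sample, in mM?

196 mM

Overall dilution factor = 50 × 200.3 × 25 = 2.50 × 10⁵.
Original = 0.783 μM × 2.50 × 10⁵ = 1.96 × 10⁵ μM = 196 mM.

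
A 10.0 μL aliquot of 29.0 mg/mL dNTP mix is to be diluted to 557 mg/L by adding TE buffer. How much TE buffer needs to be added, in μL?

511 μL

557 mg/L = 0.557 mg/mL.
V₂ = C₁V₁/C₂ = 29.0 × 10.0 / 0.557 = 521 μL.
Diluent to add = V₂ − V₁ = 521 − 10.0 = 511 μL.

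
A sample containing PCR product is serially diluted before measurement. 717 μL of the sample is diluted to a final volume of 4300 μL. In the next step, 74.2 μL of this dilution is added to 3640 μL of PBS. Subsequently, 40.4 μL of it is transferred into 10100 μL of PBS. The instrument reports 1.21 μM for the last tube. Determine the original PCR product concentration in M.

Overall dilution factor = 5.997 × 50.06 × 251 = 7.54 × 10⁴.
Original = 1.21 μM × 7.54 × 10⁴ = 9.12 × 10⁴ μM = 0.0912 M.

0.0912 M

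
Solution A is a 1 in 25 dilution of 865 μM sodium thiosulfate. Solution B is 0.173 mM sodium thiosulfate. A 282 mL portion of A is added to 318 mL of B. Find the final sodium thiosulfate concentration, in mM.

C_A = 865 μM / 25 = 34.6 μM.
C_B = 0.173 mM = 173 μM.
C_mix = (C_A·V_A + C_B·V_B)/(V_A + V_B) = (34.6×282 + 173×318) / 600.0 = 108 μM = 0.108 mM.

0.108 mM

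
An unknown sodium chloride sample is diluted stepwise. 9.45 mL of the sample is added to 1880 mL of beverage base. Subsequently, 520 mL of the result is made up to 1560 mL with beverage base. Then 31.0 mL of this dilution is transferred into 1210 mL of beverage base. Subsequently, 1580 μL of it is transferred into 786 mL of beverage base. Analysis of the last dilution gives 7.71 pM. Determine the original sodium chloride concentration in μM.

92.3 μM

Overall dilution factor = 199.9 × 3 × 40.03 × 498.5 = 1.20 × 10⁷.
Original = 7.71 pM × 1.20 × 10⁷ = 9.23 × 10⁷ pM = 92.3 μM.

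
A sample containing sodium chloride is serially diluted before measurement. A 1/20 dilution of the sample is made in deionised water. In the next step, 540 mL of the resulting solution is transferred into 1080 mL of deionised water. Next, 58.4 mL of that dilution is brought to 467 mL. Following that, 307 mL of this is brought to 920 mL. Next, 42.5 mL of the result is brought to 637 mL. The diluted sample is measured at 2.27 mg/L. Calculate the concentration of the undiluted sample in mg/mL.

48.9 mg/mL

Overall dilution factor = 20 × 3 × 7.997 × 2.997 × 14.99 = 2.16 × 10⁴.
Original = 2.27 mg/L × 2.16 × 10⁴ = 4.89 × 10⁴ mg/L = 48.9 mg/mL.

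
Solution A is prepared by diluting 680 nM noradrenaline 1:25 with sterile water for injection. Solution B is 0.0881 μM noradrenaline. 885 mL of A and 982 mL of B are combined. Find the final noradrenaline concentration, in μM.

0.0592 μM

C_A = 680 nM / 25 = 27.2 nM.
C_B = 0.0881 μM = 88.1 nM.
C_mix = (C_A·V_A + C_B·V_B)/(V_A + V_B) = (27.2×885 + 88.1×982) / 1867 = 59.2 nM = 0.0592 μM.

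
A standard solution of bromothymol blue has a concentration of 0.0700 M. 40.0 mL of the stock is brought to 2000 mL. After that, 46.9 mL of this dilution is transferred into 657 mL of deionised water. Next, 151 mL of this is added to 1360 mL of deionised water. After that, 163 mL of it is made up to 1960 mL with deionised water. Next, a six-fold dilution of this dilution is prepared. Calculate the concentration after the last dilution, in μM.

0.129 μM

Overall dilution factor = 50 × 15.01 × 10.01 × 12.02 × 6 = 5.42 × 10⁵.
0.0700 M / 5.42 × 10⁵ = 1.29 × 10⁻⁷ M = 0.129 μM.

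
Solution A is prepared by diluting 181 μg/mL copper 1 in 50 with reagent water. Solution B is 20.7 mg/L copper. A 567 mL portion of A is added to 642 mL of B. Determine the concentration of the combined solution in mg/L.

12.7 mg/L

C_A = 181 μg/mL / 50 = 3.62 μg/mL.
C_B = 20.7 mg/L = 20.7 μg/mL.
C_mix = (C_A·V_A + C_B·V_B)/(V_A + V_B) = (3.62×567 + 20.7×642) / 1209 = 12.7 μg/mL = 12.7 mg/L.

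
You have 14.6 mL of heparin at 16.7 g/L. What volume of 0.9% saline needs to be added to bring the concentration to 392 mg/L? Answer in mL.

392 mg/L = 0.392 g/L.
V₂ = C₁V₁/C₂ = 16.7 × 14.6 / 0.392 = 622 mL.
Diluent to add = V₂ − V₁ = 622 − 14.6 = 607 mL.

607 mL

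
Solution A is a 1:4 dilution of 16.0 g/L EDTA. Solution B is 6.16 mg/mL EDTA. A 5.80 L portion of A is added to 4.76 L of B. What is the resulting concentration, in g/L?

4.97 g/L

C_A = 16.0 g/L / 4 = 4.00 g/L.
C_B = 6.16 mg/mL = 6.16 g/L.
C_mix = (C_A·V_A + C_B·V_B)/(V_A + V_B) = (4.00×5.80 + 6.16×4.76) / 10.56 = 4.97 g/L.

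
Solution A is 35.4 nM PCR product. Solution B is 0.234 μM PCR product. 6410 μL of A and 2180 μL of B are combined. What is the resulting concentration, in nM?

85.8 nM

C_B = 0.234 μM = 234 nM.
C_mix = (C_A·V_A + C_B·V_B)/(V_A + V_B) = (35.4×6410 + 234×2180) / 8590 = 85.8 nM.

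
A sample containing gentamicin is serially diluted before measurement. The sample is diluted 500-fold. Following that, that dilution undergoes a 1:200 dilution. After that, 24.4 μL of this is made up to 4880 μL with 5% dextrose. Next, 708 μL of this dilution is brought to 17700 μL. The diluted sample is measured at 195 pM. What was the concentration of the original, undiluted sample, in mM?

Overall dilution factor = 500 × 200 × 200 × 25 = 5.00 × 10⁸.
Original = 195 pM × 5.00 × 10⁸ = 9.75 × 10¹⁰ pM = 97.5 mM.

97.5 mM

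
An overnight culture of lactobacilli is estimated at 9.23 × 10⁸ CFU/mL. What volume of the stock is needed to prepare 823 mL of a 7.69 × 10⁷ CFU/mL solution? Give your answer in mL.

V₁ = C₂V₂/C₁ = 7.69 × 10⁷ × 823 / 9.23 × 10⁸ = 68.6 mL.

68.6 mL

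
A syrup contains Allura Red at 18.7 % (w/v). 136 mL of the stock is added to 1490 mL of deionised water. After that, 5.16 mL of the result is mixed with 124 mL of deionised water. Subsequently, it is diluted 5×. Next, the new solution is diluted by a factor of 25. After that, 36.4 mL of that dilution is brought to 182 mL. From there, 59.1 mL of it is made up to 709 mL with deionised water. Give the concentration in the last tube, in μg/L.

83.3 μg/L

Overall dilution factor = 11.96 × 25.03 × 5 × 25 × 5 × 12.00 = 2.24 × 10⁶.
18.7 % (w/v) / 2.24 × 10⁶ = 8.33 × 10⁻⁶ % (w/v) = 83.3 μg/L.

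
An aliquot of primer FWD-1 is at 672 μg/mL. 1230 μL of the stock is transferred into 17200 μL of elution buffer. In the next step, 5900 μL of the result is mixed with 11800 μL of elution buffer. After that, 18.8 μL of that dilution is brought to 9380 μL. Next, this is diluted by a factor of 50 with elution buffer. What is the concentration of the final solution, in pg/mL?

599 pg/mL

Overall dilution factor = 14.98 × 3 × 498.9 × 50 = 1.12 × 10⁶.
672 μg/mL / 1.12 × 10⁶ = 5.99 × 10⁻⁴ μg/mL = 599 pg/mL.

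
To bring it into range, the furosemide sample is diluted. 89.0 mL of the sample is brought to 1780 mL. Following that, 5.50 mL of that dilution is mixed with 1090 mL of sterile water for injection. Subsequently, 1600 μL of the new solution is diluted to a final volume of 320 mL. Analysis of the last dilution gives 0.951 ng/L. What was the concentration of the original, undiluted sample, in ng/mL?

758 ng/mL

Overall dilution factor = 20 × 199.2 × 200 = 7.97 × 10⁵.
Original = 0.951 ng/L × 7.97 × 10⁵ = 7.58 × 10⁵ ng/L = 758 ng/mL.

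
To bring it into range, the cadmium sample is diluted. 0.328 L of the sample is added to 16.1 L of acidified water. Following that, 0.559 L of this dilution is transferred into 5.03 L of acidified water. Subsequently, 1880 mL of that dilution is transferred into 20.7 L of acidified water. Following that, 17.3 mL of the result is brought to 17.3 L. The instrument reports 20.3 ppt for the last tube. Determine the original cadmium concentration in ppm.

Overall dilution factor = 50.09 × 9.998 × 12.01 × 1000 = 6.01 × 10⁶.
Original = 20.3 ppt × 6.01 × 10⁶ = 1.22 × 10⁸ ppt = 122 ppm.

122 ppm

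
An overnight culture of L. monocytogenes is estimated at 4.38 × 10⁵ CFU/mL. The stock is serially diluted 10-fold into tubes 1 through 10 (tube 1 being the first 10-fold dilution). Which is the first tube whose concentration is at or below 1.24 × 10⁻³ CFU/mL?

Tube n has concentration 4.38 × 10⁵ CFU/mL / 10ⁿ.
Need 10ⁿ ≥ 4.38 × 10⁵ CFU/mL / 1.24 × 10⁻³ CFU/mL = 3.53 × 10⁸, so n ≥ 8.55.
First such tube: n = 9.

tube 9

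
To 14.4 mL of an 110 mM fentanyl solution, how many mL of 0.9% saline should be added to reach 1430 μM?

1090 mL

1430 μM = 1.43 mM.
V₂ = C₁V₁/C₂ = 110 × 14.4 / 1.43 = 1108 mL.
Diluent to add = V₂ − V₁ = 1108 − 14.4 = 1090 mL.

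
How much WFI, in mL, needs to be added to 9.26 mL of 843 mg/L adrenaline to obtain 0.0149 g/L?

515 mL

0.0149 g/L = 14.9 mg/L.
V₂ = C₁V₁/C₂ = 843 × 9.26 / 14.9 = 524 mL.
Diluent to add = V₂ − V₁ = 524 − 9.26 = 515 mL.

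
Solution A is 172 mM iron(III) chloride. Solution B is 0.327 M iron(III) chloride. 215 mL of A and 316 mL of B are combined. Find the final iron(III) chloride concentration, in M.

C_B = 0.327 M = 327 mM.
C_mix = (C_A·V_A + C_B·V_B)/(V_A + V_B) = (172×215 + 327×316) / 531.0 = 264 mM = 0.264 M.

0.264 M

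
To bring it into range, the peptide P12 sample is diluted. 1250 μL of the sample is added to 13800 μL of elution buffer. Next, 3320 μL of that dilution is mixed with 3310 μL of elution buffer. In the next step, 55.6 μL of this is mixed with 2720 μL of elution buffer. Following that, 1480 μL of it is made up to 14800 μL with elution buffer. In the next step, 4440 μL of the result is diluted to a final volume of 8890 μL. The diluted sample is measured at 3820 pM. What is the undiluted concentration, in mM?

0.0918 mM

Overall dilution factor = 12.04 × 1.997 × 49.92 × 10 × 2.002 = 2.40 × 10⁴.
Original = 3820 pM × 2.40 × 10⁴ = 9.18 × 10⁷ pM = 0.0918 mM.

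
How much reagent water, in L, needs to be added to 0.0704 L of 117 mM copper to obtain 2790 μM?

2790 μM = 2.79 mM.
V₂ = C₁V₁/C₂ = 117 × 0.0704 / 2.79 = 2.95 L.
Diluent to add = V₂ − V₁ = 2.95 − 0.0704 = 2.88 L.

2.88 L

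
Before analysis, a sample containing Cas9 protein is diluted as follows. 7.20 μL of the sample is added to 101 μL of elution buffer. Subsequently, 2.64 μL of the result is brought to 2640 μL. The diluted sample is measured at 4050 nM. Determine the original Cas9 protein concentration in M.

0.0609 M

Overall dilution factor = 15.03 × 1000 = 1.50 × 10⁴.
Original = 4050 nM × 1.50 × 10⁴ = 6.09 × 10⁷ nM = 0.0609 M.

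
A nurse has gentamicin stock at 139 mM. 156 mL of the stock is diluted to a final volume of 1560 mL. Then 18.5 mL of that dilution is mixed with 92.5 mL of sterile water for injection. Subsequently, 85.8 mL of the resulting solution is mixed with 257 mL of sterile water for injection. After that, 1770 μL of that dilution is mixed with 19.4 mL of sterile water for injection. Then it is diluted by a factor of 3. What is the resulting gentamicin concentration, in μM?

Overall dilution factor = 10 × 6 × 3.995 × 11.96 × 3 = 8601.
139 mM / 8601 = 0.0162 mM = 16.2 μM.

16.2 μM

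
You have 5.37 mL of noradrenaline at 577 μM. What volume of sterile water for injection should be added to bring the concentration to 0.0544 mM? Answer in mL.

51.6 mL

0.0544 mM = 54.4 μM.
V₂ = C₁V₁/C₂ = 577 × 5.37 / 54.4 = 57.0 mL.
Diluent to add = V₂ − V₁ = 57.0 − 5.37 = 51.6 mL.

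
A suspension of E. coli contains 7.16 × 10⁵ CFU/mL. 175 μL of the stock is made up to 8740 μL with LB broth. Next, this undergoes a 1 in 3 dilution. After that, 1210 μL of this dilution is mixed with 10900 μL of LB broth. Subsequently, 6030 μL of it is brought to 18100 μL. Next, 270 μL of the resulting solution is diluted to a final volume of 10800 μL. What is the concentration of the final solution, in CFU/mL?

Overall dilution factor = 49.94 × 3 × 10.01 × 3.002 × 40 = 1.80 × 10⁵.
7.16 × 10⁵ CFU/mL / 1.80 × 10⁵ = 3.98 CFU/mL.

3.98 CFU/mL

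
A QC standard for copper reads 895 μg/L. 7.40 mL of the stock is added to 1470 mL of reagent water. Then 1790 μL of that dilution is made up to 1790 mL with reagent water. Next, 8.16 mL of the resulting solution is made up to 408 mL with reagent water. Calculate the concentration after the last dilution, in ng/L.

0.0897 ng/L

Overall dilution factor = 199.6 × 1000 × 50 = 9.98 × 10⁶.
895 μg/L / 9.98 × 10⁶ = 8.97 × 10⁻⁵ μg/L = 0.0897 ng/L.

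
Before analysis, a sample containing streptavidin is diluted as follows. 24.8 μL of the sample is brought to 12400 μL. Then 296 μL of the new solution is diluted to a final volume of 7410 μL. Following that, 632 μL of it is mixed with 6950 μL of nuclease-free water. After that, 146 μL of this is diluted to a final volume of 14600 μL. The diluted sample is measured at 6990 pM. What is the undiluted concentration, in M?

Overall dilution factor = 500 × 25.03 × 12.00 × 100 = 1.50 × 10⁷.
Original = 6990 pM × 1.50 × 10⁷ = 1.05 × 10¹¹ pM = 0.105 M.

0.105 M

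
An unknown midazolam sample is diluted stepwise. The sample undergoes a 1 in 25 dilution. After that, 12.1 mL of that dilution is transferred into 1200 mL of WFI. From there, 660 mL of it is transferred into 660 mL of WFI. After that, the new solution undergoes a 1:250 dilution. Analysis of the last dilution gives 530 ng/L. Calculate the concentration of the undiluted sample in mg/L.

Overall dilution factor = 25 × 100.2 × 2 × 250 = 1.25 × 10⁶.
Original = 530 ng/L × 1.25 × 10⁶ = 6.64 × 10⁸ ng/L = 664 mg/L.

664 mg/L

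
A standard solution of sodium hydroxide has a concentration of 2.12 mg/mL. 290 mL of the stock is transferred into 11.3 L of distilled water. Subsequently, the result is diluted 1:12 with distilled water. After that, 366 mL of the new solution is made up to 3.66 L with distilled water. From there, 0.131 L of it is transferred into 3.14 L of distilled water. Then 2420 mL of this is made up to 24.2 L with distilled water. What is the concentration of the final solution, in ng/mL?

Overall dilution factor = 39.97 × 12 × 10 × 24.97 × 10 = 1.20 × 10⁶.
2.12 mg/mL / 1.20 × 10⁶ = 1.77 × 10⁻⁶ mg/mL = 1.77 ng/mL.

1.77 ng/mL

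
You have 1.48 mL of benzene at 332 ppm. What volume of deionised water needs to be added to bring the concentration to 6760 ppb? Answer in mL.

71.2 mL

6760 ppb = 6.76 ppm.
V₂ = C₁V₁/C₂ = 332 × 1.48 / 6.76 = 72.7 mL.
Diluent to add = V₂ − V₁ = 72.7 − 1.48 = 71.2 mL.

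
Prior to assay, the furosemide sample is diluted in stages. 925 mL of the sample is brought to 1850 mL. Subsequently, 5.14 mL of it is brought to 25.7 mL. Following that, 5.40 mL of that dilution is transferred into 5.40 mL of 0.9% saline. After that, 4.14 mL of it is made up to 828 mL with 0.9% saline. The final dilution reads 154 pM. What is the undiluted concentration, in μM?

Overall dilution factor = 2 × 5 × 2 × 200 = 4000.
Original = 154 pM × 4000 = 6.16 × 10⁵ pM = 0.616 μM.

0.616 μM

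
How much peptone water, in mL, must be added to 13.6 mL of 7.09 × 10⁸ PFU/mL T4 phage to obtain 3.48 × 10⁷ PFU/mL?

V₂ = C₁V₁/C₂ = 7.09 × 10⁸ × 13.6 / 3.48 × 10⁷ = 277 mL.
Diluent to add = V₂ − V₁ = 277 − 13.6 = 263 mL.

263 mL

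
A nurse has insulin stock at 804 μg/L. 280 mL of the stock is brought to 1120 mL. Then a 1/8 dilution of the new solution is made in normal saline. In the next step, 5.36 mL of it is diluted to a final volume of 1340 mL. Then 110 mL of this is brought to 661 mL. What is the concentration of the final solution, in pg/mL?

16.7 pg/mL

Overall dilution factor = 4 × 8 × 250 × 6.009 = 4.81 × 10⁴.
804 μg/L / 4.81 × 10⁴ = 0.0167 μg/L = 16.7 pg/mL.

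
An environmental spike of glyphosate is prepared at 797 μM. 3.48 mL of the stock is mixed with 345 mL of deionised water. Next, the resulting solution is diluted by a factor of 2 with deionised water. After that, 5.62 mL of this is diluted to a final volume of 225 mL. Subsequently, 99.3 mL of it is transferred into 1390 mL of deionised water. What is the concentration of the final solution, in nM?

Overall dilution factor = 100.1 × 2 × 40.04 × 15.00 = 1.20 × 10⁵.
797 μM / 1.20 × 10⁵ = 6.63 × 10⁻³ μM = 6.63 nM.

6.63 nM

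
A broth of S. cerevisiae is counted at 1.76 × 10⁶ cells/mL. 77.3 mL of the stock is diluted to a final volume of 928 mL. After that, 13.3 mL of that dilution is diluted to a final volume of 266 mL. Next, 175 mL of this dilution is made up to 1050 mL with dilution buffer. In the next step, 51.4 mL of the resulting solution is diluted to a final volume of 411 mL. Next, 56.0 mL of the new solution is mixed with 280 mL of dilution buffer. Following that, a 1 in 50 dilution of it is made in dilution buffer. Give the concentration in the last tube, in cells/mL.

Overall dilution factor = 12.01 × 20 × 6 × 7.996 × 6 × 50 = 3.46 × 10⁶.
1.76 × 10⁶ cells/mL / 3.46 × 10⁶ = 0.509 cells/mL.

0.509 cells/mL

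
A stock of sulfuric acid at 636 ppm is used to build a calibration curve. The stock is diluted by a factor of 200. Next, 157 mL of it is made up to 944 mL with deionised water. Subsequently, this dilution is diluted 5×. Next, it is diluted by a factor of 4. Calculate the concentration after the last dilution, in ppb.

Overall dilution factor = 200 × 6.013 × 5 × 4 = 2.41 × 10⁴.
636 ppm / 2.41 × 10⁴ = 0.0264 ppm = 26.4 ppb.

26.4 ppb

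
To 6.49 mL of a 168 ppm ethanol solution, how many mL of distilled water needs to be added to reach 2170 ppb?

2170 ppb = 2.17 ppm.
V₂ = C₁V₁/C₂ = 168 × 6.49 / 2.17 = 502 mL.
Diluent to add = V₂ − V₁ = 502 − 6.49 = 496 mL.

496 mL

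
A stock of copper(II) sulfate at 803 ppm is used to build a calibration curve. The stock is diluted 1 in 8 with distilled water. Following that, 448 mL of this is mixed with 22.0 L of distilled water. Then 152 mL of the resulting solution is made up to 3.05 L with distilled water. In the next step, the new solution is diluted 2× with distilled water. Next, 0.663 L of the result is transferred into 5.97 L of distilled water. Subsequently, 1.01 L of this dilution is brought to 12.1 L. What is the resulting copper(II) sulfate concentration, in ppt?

Overall dilution factor = 8 × 50.11 × 20.07 × 2 × 10.00 × 11.98 = 1.93 × 10⁶.
803 ppm / 1.93 × 10⁶ = 4.16 × 10⁻⁴ ppm = 416 ppt.

416 ppt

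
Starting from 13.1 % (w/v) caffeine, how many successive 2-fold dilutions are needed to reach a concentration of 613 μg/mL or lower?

Need 2ⁿ ≥ 214, so n ≥ log(214)/log(2) = 7.74.
Minimum whole steps: n = 8.

8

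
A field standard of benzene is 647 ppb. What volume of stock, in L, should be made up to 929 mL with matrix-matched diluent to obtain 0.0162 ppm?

0.0162 ppm = 16.2 ppb.
V₁ = C₂V₂/C₁ = 16.2 × 929 / 647 = 23.3 mL = 0.0233 L.

0.0233 L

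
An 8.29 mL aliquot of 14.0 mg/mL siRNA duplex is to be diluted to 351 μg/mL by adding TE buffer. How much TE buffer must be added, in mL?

351 μg/mL = 0.351 mg/mL.
V₂ = C₁V₁/C₂ = 14.0 × 8.29 / 0.351 = 331 mL.
Diluent to add = V₂ − V₁ = 331 − 8.29 = 322 mL.

322 mL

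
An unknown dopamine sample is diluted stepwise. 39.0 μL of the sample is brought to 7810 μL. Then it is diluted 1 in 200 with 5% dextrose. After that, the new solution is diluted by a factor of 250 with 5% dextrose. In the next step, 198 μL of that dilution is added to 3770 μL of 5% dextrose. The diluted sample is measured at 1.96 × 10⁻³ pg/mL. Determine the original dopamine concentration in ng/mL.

393 ng/mL

Overall dilution factor = 200.3 × 200 × 250 × 20.04 = 2.01 × 10⁸.
Original = 1.96 × 10⁻³ pg/mL × 2.01 × 10⁸ = 3.93 × 10⁵ pg/mL = 393 ng/mL.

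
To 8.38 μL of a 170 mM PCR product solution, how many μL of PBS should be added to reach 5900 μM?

233 μL

5900 μM = 5.90 mM.
V₂ = C₁V₁/C₂ = 170 × 8.38 / 5.90 = 241 μL.
Diluent to add = V₂ − V₁ = 241 − 8.38 = 233 μL.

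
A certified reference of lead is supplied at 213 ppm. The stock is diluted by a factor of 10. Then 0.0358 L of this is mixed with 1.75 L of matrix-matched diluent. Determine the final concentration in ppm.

Overall dilution factor = 10 × 49.88 = 499.
213 ppm / 499 = 0.427 ppm.

0.427 ppm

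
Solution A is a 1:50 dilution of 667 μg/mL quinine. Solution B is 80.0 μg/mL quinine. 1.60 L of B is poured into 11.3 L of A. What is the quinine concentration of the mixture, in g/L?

C_A = 667 μg/mL / 50 = 13.3 μg/mL.
C_mix = (C_A·V_A + C_B·V_B)/(V_A + V_B) = (13.3×11.3 + 80.0×1.60) / 12.90 = 21.6 μg/mL = 0.0216 g/L.

0.0216 g/L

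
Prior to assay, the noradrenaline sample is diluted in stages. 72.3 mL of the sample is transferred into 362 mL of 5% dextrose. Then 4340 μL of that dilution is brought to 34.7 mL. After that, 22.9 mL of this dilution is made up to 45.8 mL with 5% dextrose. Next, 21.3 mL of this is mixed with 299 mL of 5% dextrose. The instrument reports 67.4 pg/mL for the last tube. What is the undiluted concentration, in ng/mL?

Overall dilution factor = 6.007 × 7.995 × 2 × 15.04 = 1444.
Original = 67.4 pg/mL × 1444 = 9.74 × 10⁴ pg/mL = 97.4 ng/mL.

97.4 ng/mL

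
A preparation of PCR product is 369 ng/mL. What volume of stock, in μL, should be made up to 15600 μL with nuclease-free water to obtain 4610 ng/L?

4610 ng/L = 4.61 ng/mL.
V₁ = C₂V₂/C₁ = 4.61 × 15600 / 369 = 195 μL.

195 μL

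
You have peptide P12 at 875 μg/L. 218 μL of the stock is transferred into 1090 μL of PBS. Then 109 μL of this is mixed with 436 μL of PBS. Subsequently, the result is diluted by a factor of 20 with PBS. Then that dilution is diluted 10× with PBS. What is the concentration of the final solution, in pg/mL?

146 pg/mL

Overall dilution factor = 6 × 5 × 20 × 10 = 6000.
875 μg/L / 6000 = 0.146 μg/L = 146 pg/mL.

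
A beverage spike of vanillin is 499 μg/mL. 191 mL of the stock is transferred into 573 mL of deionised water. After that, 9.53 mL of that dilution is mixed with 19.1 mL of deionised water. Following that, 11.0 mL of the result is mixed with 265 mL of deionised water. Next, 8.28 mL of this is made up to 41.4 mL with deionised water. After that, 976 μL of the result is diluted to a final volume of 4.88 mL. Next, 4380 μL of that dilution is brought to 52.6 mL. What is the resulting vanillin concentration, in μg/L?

5.51 μg/L

Overall dilution factor = 4 × 3.004 × 25.09 × 5 × 5 × 12.01 = 9.05 × 10⁴.
499 μg/mL / 9.05 × 10⁴ = 5.51 × 10⁻³ μg/mL = 5.51 μg/L.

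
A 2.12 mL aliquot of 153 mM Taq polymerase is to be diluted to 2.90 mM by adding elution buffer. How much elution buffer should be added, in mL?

110 mL

V₂ = C₁V₁/C₂ = 153 × 2.12 / 2.90 = 112 mL.
Diluent to add = V₂ − V₁ = 112 − 2.12 = 110 mL.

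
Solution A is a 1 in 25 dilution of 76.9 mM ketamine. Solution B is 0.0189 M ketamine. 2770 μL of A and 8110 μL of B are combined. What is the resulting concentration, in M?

C_A = 76.9 mM / 25 = 3.08 mM.
C_B = 0.0189 M = 18.9 mM.
C_mix = (C_A·V_A + C_B·V_B)/(V_A + V_B) = (3.08×2770 + 18.9×8110) / 10880 = 14.9 mM = 0.0149 M.

0.0149 M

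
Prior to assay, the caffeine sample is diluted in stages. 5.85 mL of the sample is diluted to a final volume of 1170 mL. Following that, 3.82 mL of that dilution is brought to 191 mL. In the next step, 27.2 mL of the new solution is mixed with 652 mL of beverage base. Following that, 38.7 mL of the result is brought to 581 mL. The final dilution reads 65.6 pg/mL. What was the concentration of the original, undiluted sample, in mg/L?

Overall dilution factor = 200 × 50 × 24.97 × 15.01 = 3.75 × 10⁶.
Original = 65.6 pg/mL × 3.75 × 10⁶ = 2.46 × 10⁸ pg/mL = 246 mg/L.

246 mg/L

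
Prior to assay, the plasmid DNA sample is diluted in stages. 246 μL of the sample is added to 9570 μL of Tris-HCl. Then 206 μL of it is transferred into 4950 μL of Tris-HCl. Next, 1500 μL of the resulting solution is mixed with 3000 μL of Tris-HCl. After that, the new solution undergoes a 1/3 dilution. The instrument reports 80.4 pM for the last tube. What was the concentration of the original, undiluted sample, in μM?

Overall dilution factor = 39.90 × 25.03 × 3 × 3 = 8989.
Original = 80.4 pM × 8989 = 7.23 × 10⁵ pM = 0.723 μM.

0.723 μM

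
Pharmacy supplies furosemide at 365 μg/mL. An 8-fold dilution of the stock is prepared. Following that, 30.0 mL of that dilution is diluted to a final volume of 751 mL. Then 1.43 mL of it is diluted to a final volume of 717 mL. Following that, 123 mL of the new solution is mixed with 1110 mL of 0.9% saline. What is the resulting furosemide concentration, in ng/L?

Overall dilution factor = 8 × 25.03 × 501.4 × 10.02 = 1.01 × 10⁶.
365 μg/mL / 1.01 × 10⁶ = 3.63 × 10⁻⁴ μg/mL = 363 ng/L.

363 ng/L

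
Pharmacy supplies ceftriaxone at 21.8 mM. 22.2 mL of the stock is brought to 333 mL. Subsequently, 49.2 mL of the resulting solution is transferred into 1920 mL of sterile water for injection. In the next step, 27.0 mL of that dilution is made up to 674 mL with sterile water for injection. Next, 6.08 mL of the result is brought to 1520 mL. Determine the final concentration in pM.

Overall dilution factor = 15 × 40.02 × 24.96 × 250 = 3.75 × 10⁶.
21.8 mM / 3.75 × 10⁶ = 5.82 × 10⁻⁶ mM = 5820 pM.

5820 pM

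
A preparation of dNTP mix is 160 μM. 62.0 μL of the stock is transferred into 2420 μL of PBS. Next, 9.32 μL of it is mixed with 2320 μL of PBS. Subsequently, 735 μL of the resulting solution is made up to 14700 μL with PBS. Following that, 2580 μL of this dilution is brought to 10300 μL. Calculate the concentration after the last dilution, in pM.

200 pM

Overall dilution factor = 40.03 × 249.9 × 20 × 3.992 = 7.99 × 10⁵.
160 μM / 7.99 × 10⁵ = 2.00 × 10⁻⁴ μM = 200 pM.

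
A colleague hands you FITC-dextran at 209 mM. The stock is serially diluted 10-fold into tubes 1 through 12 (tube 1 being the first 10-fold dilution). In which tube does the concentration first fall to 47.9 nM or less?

Tube n has concentration 209 mM / 10ⁿ.
Need 10ⁿ ≥ 209 mM / 47.9 nM = 4.36 × 10⁶, so n ≥ 6.64.
First such tube: n = 7.

tube 7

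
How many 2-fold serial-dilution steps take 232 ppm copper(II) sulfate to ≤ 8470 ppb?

Need 2ⁿ ≥ 27.4, so n ≥ log(27.4)/log(2) = 4.78.
Minimum whole steps: n = 5.

5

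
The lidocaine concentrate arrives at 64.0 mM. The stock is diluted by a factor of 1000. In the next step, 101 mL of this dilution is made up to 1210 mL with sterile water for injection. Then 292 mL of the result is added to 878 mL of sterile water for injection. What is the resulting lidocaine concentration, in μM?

1.33 μM

Overall dilution factor = 1000 × 11.98 × 4.007 = 4.80 × 10⁴.
64.0 mM / 4.80 × 10⁴ = 1.33 × 10⁻³ mM = 1.33 μM.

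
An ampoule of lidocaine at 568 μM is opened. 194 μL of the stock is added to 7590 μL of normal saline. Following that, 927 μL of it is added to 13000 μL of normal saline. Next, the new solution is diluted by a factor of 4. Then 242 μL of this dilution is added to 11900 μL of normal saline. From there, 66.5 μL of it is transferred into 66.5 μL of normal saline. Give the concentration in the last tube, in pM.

2350 pM

Overall dilution factor = 40.12 × 15.02 × 4 × 50.17 × 2 = 2.42 × 10⁵.
568 μM / 2.42 × 10⁵ = 2.35 × 10⁻³ μM = 2350 pM.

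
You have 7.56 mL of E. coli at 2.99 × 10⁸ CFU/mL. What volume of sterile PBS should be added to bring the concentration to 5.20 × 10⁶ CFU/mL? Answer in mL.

427 mL

V₂ = C₁V₁/C₂ = 2.99 × 10⁸ × 7.56 / 5.20 × 10⁶ = 435 mL.
Diluent to add = V₂ − V₁ = 435 − 7.56 = 427 mL.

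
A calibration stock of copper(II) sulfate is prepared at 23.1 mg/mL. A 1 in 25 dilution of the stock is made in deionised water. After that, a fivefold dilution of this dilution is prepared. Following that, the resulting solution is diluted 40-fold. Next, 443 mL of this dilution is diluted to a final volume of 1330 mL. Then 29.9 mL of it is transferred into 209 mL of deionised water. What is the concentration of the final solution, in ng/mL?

193 ng/mL

Overall dilution factor = 25 × 5 × 40 × 3.002 × 7.990 = 1.20 × 10⁵.
23.1 mg/mL / 1.20 × 10⁵ = 1.93 × 10⁻⁴ mg/mL = 193 ng/mL.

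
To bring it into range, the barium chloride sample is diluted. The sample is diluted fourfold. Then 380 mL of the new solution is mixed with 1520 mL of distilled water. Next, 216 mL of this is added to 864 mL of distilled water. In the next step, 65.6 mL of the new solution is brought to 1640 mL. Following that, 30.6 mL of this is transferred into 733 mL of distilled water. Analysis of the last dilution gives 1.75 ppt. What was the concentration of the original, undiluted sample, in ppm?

0.109 ppm

Overall dilution factor = 4 × 5 × 5 × 25 × 24.95 = 6.24 × 10⁴.
Original = 1.75 ppt × 6.24 × 10⁴ = 1.09 × 10⁵ ppt = 0.109 ppm.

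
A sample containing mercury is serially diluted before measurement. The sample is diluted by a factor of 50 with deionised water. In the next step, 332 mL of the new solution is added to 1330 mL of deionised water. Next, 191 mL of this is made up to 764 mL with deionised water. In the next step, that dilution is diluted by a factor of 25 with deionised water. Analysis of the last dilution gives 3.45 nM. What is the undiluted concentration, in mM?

Overall dilution factor = 50 × 5.006 × 4 × 25 = 2.50 × 10⁴.
Original = 3.45 nM × 2.50 × 10⁴ = 8.64 × 10⁴ nM = 0.0864 mM.

0.0864 mM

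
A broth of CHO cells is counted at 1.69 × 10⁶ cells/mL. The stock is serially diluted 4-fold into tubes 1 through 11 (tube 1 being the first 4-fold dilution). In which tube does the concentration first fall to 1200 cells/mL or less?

Tube n has concentration 1.69 × 10⁶ cells/mL / 4ⁿ.
Need 4ⁿ ≥ 1.69 × 10⁶ cells/mL / 1200 cells/mL = 1408, so n ≥ 5.23.
First such tube: n = 6.

tube 6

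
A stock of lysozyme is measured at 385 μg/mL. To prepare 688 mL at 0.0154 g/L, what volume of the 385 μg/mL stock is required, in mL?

27.5 mL

0.0154 g/L = 15.4 μg/mL.
V₁ = C₂V₂/C₁ = 15.4 × 688 / 385 = 27.5 mL.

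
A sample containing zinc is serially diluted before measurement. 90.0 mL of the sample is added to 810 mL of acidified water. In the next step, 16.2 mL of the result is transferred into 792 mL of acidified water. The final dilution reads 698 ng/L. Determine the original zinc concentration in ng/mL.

Overall dilution factor = 10 × 49.89 = 499.
Original = 698 ng/L × 499 = 3.48 × 10⁵ ng/L = 348 ng/mL.

348 ng/mL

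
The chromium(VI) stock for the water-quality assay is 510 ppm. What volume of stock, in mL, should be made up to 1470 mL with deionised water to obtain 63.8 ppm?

V₁ = C₂V₂/C₁ = 63.8 × 1470 / 510 = 184 mL.

184 mL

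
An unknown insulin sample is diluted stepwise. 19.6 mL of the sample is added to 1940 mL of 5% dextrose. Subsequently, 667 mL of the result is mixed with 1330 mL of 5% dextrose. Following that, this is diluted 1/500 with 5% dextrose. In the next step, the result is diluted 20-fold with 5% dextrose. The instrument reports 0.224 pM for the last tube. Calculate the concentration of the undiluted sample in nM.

Overall dilution factor = 99.98 × 2.994 × 500 × 20 = 2.99 × 10⁶.
Original = 0.224 pM × 2.99 × 10⁶ = 6.71 × 10⁵ pM = 671 nM.

671 nM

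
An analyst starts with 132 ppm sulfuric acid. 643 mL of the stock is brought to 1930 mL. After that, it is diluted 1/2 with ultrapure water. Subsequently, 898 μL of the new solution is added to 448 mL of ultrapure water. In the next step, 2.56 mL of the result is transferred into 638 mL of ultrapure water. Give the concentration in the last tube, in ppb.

0.176 ppb

Overall dilution factor = 3.002 × 2 × 499.9 × 250.2 = 7.51 × 10⁵.
132 ppm / 7.51 × 10⁵ = 1.76 × 10⁻⁴ ppm = 0.176 ppb.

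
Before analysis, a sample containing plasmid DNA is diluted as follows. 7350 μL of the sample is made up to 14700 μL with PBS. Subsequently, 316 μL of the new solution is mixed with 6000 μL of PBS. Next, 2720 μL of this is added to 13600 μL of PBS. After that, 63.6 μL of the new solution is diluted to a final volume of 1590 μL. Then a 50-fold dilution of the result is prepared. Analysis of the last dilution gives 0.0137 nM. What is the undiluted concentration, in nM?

Overall dilution factor = 2 × 19.99 × 6 × 25 × 50 = 3.00 × 10⁵.
Original = 0.0137 nM × 3.00 × 10⁵ = 4107 nM.

4110 nM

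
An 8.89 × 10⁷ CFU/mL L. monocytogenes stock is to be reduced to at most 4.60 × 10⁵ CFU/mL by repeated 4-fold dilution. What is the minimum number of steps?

4

Need 4ⁿ ≥ 193, so n ≥ log(193)/log(4) = 3.80.
Minimum whole steps: n = 4.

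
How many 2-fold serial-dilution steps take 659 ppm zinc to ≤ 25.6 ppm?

Need 2ⁿ ≥ 25.7, so n ≥ log(25.7)/log(2) = 4.69.
Minimum whole steps: n = 5.

5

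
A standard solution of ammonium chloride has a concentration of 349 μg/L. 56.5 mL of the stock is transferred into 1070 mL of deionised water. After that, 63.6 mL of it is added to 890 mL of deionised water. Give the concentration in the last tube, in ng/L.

1170 ng/L

Overall dilution factor = 19.94 × 14.99 = 299.
349 μg/L / 299 = 1.17 μg/L = 1170 ng/L.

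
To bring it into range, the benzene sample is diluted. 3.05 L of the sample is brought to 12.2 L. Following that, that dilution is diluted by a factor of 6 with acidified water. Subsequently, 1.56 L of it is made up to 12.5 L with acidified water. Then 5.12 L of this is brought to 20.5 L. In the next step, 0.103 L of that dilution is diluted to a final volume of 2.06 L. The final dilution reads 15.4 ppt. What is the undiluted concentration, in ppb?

237 ppb

Overall dilution factor = 4 × 6 × 8.013 × 4.004 × 20 = 1.54 × 10⁴.
Original = 15.4 ppt × 1.54 × 10⁴ = 2.37 × 10⁵ ppt = 237 ppb.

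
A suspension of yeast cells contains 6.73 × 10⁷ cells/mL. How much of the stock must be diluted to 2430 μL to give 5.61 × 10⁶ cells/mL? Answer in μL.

V₁ = C₂V₂/C₁ = 5.61 × 10⁶ × 2430 / 6.73 × 10⁷ = 203 μL.

203 μL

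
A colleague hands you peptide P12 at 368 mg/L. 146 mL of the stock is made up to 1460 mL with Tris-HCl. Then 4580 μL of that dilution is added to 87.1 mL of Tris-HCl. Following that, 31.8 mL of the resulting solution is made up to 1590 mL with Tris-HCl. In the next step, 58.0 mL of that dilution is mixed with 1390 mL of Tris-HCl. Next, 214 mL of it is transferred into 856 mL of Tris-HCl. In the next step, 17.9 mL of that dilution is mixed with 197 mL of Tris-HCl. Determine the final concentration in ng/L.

Overall dilution factor = 10 × 20.02 × 50 × 24.97 × 5 × 12.01 = 1.50 × 10⁷.
368 mg/L / 1.50 × 10⁷ = 2.45 × 10⁻⁵ mg/L = 24.5 ng/L.

24.5 ng/L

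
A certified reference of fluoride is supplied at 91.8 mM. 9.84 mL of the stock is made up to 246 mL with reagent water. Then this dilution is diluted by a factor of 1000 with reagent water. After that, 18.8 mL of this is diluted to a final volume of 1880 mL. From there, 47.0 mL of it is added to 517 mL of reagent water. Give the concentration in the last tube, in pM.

Overall dilution factor = 25 × 1000 × 100 × 12 = 3.00 × 10⁷.
91.8 mM / 3.00 × 10⁷ = 3.06 × 10⁻⁶ mM = 3060 pM.

3060 pM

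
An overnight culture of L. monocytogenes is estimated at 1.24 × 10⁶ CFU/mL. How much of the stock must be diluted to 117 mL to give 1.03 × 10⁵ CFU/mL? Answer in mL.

9.72 mL

V₁ = C₂V₂/C₁ = 1.03 × 10⁵ × 117 / 1.24 × 10⁶ = 9.72 mL.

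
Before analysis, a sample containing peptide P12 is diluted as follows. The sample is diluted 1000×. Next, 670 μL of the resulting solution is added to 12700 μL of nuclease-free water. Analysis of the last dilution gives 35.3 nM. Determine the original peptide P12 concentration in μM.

704 μM

Overall dilution factor = 1000 × 19.96 = 2.00 × 10⁴.
Original = 35.3 nM × 2.00 × 10⁴ = 7.04 × 10⁵ nM = 704 μM.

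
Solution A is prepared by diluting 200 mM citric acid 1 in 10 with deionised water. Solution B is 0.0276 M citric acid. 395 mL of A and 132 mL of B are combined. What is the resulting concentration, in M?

C_A = 200 mM / 10 = 20.0 mM.
C_B = 0.0276 M = 27.6 mM.
C_mix = (C_A·V_A + C_B·V_B)/(V_A + V_B) = (20.0×395 + 27.6×132) / 527.0 = 21.9 mM = 0.0219 M.

0.0219 M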